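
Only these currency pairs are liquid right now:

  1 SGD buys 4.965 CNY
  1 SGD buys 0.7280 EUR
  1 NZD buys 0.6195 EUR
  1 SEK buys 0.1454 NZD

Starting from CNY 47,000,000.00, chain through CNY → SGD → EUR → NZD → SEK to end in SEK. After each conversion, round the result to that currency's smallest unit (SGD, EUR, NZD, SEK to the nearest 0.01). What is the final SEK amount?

CNY 47,000,000.00 ÷ 4.965 = SGD 9,466,263.85
SGD 9,466,263.85 × 0.7280 = EUR 6,891,440.08
EUR 6,891,440.08 ÷ 0.6195 = NZD 11,124,197.06
NZD 11,124,197.06 ÷ 0.1454 = SEK 76,507,545.12

SEK 76,507,545.12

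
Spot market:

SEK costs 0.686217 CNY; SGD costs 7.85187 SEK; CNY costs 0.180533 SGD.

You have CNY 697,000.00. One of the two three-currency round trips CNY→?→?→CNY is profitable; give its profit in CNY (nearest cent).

Profitable loop is CNY → SEK → SGD → CNY:
CNY 697,000.00 ÷ 0.686217 = SEK 1,015,713.69
SEK 1,015,713.69 ÷ 7.85187 = SGD 129,359.46
SGD 129,359.46 ÷ 0.180533 = CNY 716,541.92
Profit = CNY 716,541.92 − CNY 697,000.00

Profit: CNY 19,541.92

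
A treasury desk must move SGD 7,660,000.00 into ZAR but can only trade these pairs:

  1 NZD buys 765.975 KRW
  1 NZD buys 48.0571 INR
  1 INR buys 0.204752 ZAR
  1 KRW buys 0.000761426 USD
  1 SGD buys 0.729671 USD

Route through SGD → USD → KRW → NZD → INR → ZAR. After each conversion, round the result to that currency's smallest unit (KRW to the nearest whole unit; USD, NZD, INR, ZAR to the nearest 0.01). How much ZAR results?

SGD 7,660,000.00 × 0.729671 = USD 5,589,279.86
USD 5,589,279.86 ÷ 0.000761426 = KRW 7,340,542,430
KRW 7,340,542,430 ÷ 765.975 = NZD 9,583,266.33
NZD 9,583,266.33 × 48.0571 = INR 460,543,988.35
INR 460,543,988.35 × 0.204752 = ZAR 94,297,302.70

ZAR 94,297,302.70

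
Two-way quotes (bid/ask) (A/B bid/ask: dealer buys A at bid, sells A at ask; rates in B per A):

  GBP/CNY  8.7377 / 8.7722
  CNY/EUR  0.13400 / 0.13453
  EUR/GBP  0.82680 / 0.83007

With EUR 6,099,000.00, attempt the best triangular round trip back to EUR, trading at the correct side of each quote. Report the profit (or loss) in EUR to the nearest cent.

Best loop EUR → CNY → GBP → EUR:
EUR 6,099,000.00 ÷ 0.13453 (buy CNY at ask) = CNY 45,335,612.87
CNY 45,335,612.87 ÷ 8.7722 (buy GBP at ask) = GBP 5,168,100.69
GBP 5,168,100.69 ÷ 0.83007 (buy EUR at ask) = EUR 6,226,102.24

Net profit: EUR 127,102.24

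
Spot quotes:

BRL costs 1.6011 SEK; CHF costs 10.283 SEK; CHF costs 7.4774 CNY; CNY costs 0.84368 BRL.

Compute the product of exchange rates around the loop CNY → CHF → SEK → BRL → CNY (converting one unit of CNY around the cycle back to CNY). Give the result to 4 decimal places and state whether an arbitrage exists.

Around CNY → CHF → SEK → BRL → CNY: 1 ÷ 7.4774 × 10.283 ÷ 1.6011 ÷ 0.84368 = 1.018059
Product > 1; profitable direction is CNY → CHF → SEK → BRL → CNY.

1.0181 (arbitrage exists)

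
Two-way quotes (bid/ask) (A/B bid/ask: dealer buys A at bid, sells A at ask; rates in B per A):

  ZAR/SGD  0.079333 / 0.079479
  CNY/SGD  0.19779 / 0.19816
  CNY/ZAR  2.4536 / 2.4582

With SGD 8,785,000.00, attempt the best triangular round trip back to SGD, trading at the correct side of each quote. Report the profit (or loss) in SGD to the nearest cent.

Net profit: SGD 108,577.37

Best loop SGD → ZAR → CNY → SGD:
SGD 8,785,000.00 ÷ 0.079479 (buy ZAR at ask) = ZAR 110,532,341.88
ZAR 110,532,341.88 ÷ 2.4582 (buy CNY at ask) = CNY 44,964,747.33
CNY 44,964,747.33 × 0.19779 (sell CNY at bid) = SGD 8,893,577.37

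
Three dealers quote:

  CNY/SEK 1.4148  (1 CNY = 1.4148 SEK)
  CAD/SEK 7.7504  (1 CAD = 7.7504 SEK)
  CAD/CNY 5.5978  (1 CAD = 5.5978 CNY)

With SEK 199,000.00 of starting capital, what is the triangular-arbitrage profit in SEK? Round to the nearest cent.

Profit: SEK 4,348.69

Profitable loop is SEK → CAD → CNY → SEK:
SEK 199,000.00 ÷ 7.7504 = CAD 25,676.09
CAD 25,676.09 × 5.5978 = CNY 143,729.64
CNY 143,729.64 × 1.4148 = SEK 203,348.69
Profit = SEK 203,348.69 − SEK 199,000.00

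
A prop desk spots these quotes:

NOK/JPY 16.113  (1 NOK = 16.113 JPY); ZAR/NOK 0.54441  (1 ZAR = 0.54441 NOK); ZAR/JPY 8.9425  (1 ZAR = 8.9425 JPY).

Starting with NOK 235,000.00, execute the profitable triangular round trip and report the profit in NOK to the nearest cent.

Profitable loop is NOK → ZAR → JPY → NOK:
NOK 235,000.00 ÷ 0.54441 = ZAR 431,659.96
ZAR 431,659.96 × 8.9425 = JPY 3,860,119
JPY 3,860,119 ÷ 16.113 = NOK 239,565.52
Profit = NOK 239,565.52 − NOK 235,000.00

Profit: NOK 4,565.52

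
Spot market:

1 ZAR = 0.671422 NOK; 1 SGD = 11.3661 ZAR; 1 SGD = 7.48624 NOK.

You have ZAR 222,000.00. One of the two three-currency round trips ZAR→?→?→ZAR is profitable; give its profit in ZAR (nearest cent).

Profitable loop is ZAR → NOK → SGD → ZAR:
ZAR 222,000.00 × 0.671422 = NOK 149,055.68
NOK 149,055.68 ÷ 7.48624 = SGD 19,910.62
SGD 19,910.62 × 11.3661 = ZAR 226,306.10
Profit = ZAR 226,306.10 − ZAR 222,000.00

Profit: ZAR 4,306.10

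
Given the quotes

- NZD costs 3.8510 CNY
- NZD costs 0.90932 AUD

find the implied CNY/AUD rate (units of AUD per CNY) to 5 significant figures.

1 CNY ÷ 3.8510 = 0.259673 NZD
0.259673 NZD × 0.90932 = 0.236126 AUD

CNY/AUD = 0.23613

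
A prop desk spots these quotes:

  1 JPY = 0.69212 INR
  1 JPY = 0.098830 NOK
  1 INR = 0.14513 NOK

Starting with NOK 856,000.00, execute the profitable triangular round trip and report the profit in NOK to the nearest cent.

Profitable loop is NOK → JPY → INR → NOK:
NOK 856,000.00 ÷ 0.098830 = JPY 8,661,338
JPY 8,661,338 × 0.69212 = INR 5,994,685.01
INR 5,994,685.01 × 0.14513 = NOK 870,008.64
Profit = NOK 870,008.64 − NOK 856,000.00

Profit: NOK 14,008.64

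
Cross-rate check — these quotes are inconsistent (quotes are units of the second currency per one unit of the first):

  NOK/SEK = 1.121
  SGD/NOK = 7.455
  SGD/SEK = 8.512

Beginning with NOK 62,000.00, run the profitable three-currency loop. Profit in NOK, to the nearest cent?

Profitable loop is NOK → SGD → SEK → NOK:
NOK 62,000.00 ÷ 7.455 = SGD 8,316.57
SGD 8,316.57 × 8.512 = SEK 70,790.61
SEK 70,790.61 ÷ 1.121 = NOK 63,149.52
Profit = NOK 63,149.52 − NOK 62,000.00

Profit: NOK 1,149.52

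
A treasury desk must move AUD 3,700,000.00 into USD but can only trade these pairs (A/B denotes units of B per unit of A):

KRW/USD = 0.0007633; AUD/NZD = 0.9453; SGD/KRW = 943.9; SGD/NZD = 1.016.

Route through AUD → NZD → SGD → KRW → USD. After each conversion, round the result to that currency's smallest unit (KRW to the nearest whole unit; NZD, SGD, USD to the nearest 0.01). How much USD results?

AUD 3,700,000.00 × 0.9453 = NZD 3,497,610.00
NZD 3,497,610.00 ÷ 1.016 = SGD 3,442,529.53
SGD 3,442,529.53 × 943.9 = KRW 3,249,403,623
KRW 3,249,403,623 × 0.0007633 = USD 2,480,269.79

USD 2,480,269.79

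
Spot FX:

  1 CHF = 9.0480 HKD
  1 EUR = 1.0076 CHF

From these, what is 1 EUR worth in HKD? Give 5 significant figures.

EUR/HKD = 9.1168

1 EUR × 1.0076 = 1.0076 CHF
1.0076 CHF × 9.0480 = 9.11676 HKD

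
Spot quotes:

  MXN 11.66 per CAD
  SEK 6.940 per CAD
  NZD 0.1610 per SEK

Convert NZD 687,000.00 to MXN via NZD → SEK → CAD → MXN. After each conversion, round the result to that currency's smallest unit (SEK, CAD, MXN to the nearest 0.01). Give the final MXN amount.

NZD 687,000.00 ÷ 0.1610 = SEK 4,267,080.75
SEK 4,267,080.75 ÷ 6.940 = CAD 614,853.13
CAD 614,853.13 × 11.66 = MXN 7,169,187.50

MXN 7,169,187.50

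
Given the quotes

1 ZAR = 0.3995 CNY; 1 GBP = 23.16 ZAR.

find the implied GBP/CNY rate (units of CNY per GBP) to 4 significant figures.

1 GBP × 23.16 = 23.16 ZAR
23.16 ZAR × 0.3995 = 9.25242 CNY

GBP/CNY = 9.252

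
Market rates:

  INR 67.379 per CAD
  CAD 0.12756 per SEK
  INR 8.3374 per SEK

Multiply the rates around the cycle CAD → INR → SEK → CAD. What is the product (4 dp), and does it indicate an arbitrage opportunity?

1.0309 (arbitrage exists)

Around CAD → INR → SEK → CAD: 1 × 67.379 ÷ 8.3374 × 0.12756 = 1.030881
Product > 1; profitable direction is CAD → INR → SEK → CAD.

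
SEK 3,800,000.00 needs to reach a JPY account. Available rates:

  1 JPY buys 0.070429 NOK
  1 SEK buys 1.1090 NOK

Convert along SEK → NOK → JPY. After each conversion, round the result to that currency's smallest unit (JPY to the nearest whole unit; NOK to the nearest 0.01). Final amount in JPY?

JPY 59,836,147

SEK 3,800,000.00 × 1.1090 = NOK 4,214,200.00
NOK 4,214,200.00 ÷ 0.070429 = JPY 59,836,147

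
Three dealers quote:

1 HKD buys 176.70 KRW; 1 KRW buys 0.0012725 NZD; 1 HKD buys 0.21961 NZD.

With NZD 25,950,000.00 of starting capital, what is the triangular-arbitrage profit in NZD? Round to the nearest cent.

Profit: NZD 619,268.08

Profitable loop is NZD → HKD → KRW → NZD:
NZD 25,950,000.00 ÷ 0.21961 = HKD 118,164,018.03
HKD 118,164,018.03 × 176.70 = KRW 20,879,581,986
KRW 20,879,581,986 × 0.0012725 = NZD 26,569,268.08
Profit = NZD 26,569,268.08 − NZD 25,950,000.00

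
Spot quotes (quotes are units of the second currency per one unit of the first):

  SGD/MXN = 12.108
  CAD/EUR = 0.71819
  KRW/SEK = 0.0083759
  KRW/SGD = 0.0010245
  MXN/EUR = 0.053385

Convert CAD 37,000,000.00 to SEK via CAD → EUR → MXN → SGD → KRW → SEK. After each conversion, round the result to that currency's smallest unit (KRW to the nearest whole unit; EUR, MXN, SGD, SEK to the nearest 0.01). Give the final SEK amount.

SEK 336,100,330.40

CAD 37,000,000.00 × 0.71819 = EUR 26,573,030.00
EUR 26,573,030.00 ÷ 0.053385 = MXN 497,762,105.46
MXN 497,762,105.46 ÷ 12.108 = SGD 41,110,183.80
SGD 41,110,183.80 ÷ 0.0010245 = KRW 40,127,070,571
KRW 40,127,070,571 × 0.0083759 = SEK 336,100,330.40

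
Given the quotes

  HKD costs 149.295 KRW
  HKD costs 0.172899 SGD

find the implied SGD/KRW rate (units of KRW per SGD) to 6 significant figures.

1 SGD ÷ 0.172899 = 5.78372 HKD
5.78372 HKD × 149.295 = 863.481 KRW

SGD/KRW = 863.481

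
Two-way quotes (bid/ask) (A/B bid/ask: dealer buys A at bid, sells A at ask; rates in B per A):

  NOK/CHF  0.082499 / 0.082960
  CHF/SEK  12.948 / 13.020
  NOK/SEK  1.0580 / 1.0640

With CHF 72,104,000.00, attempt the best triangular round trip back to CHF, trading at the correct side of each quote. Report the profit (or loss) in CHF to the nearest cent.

Best loop CHF → SEK → NOK → CHF:
CHF 72,104,000.00 × 12.948 (sell CHF at bid) = SEK 933,602,592.00
SEK 933,602,592.00 ÷ 1.0640 (buy NOK at ask) = NOK 877,446,045.11
NOK 877,446,045.11 × 0.082499 (sell NOK at bid) = CHF 72,388,421.28

Net profit: CHF 284,421.28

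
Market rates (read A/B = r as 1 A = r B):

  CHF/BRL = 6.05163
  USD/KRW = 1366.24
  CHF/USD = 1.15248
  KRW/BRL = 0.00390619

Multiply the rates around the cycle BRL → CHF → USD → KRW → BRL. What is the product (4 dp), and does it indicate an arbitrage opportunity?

1.0163 (arbitrage exists)

Around BRL → CHF → USD → KRW → BRL: 1 ÷ 6.05163 × 1.15248 × 1366.24 × 0.00390619 = 1.016346
Product > 1; profitable direction is BRL → CHF → USD → KRW → BRL.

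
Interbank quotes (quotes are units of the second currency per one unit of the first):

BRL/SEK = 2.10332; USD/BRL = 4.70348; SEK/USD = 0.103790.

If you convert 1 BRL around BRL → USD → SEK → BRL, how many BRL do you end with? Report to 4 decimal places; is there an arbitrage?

Around BRL → USD → SEK → BRL: 1 ÷ 4.70348 ÷ 0.103790 ÷ 2.10332 = 0.973912
Product < 1; profitable direction is BRL → SEK → USD → BRL.

0.9739 (arbitrage exists)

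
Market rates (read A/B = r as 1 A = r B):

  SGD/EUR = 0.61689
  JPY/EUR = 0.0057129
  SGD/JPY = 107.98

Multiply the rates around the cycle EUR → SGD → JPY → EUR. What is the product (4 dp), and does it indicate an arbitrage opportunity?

1.0000 (no arbitrage)

Around EUR → SGD → JPY → EUR: 1 ÷ 0.61689 × 107.98 × 0.0057129 = 0.999982
Product ≈ 1 (deviation 0.002%, within rounding noise).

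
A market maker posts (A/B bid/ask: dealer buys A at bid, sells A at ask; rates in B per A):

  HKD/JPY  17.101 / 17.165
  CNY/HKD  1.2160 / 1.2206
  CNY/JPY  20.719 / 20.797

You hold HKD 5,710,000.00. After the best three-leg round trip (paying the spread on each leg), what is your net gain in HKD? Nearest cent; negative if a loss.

Net result: HKD -599.64 (no profitable arbitrage after spreads)

Best loop HKD → JPY → CNY → HKD:
HKD 5,710,000.00 × 17.101 (sell HKD at bid) = JPY 97,646,710
JPY 97,646,710 ÷ 20.797 (buy CNY at ask) = CNY 4,695,230.56
CNY 4,695,230.56 × 1.2160 (sell CNY at bid) = HKD 5,709,400.36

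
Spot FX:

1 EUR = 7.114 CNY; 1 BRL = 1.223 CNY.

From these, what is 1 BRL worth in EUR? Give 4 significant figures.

1 BRL × 1.223 = 1.223 CNY
1.223 CNY ÷ 7.114 = 0.171915 EUR

BRL/EUR = 0.1719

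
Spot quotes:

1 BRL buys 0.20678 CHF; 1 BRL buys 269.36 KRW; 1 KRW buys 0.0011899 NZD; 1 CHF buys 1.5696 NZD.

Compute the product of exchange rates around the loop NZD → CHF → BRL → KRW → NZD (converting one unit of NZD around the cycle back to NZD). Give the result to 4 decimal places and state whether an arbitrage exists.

Around NZD → CHF → BRL → KRW → NZD: 1 ÷ 1.5696 ÷ 0.20678 × 269.36 × 0.0011899 = 0.987520
Product < 1; profitable direction is NZD → KRW → BRL → CHF → NZD.

0.9875 (arbitrage exists)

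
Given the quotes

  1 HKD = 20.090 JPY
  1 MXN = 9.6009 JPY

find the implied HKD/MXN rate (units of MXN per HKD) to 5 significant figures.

1 HKD × 20.090 = 20.09 JPY
20.09 JPY ÷ 9.6009 = 2.09251 MXN

HKD/MXN = 2.0925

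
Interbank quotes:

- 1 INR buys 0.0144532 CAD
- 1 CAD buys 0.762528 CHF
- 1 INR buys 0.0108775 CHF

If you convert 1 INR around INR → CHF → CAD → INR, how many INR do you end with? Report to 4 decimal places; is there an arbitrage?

0.9870 (arbitrage exists)

Around INR → CHF → CAD → INR: 1 × 0.0108775 ÷ 0.762528 ÷ 0.0144532 = 0.986982
Product < 1; profitable direction is INR → CAD → CHF → INR.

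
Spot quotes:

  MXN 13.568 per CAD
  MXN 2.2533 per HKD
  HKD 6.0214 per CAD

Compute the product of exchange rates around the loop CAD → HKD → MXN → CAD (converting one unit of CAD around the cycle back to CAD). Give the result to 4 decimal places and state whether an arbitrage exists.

Around CAD → HKD → MXN → CAD: 1 × 6.0214 × 2.2533 ÷ 13.568 = 1.000002
Product ≈ 1 (deviation 0.000%, within rounding noise).

1.0000 (no arbitrage)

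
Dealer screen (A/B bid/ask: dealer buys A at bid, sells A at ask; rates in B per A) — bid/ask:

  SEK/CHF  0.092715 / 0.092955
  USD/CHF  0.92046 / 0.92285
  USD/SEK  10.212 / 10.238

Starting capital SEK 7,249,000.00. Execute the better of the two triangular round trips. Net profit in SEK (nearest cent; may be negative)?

Net profit: SEK 188,171.42

Best loop SEK → CHF → USD → SEK:
SEK 7,249,000.00 × 0.092715 (sell SEK at bid) = CHF 672,091.04
CHF 672,091.04 ÷ 0.92285 (buy USD at ask) = USD 728,277.66
USD 728,277.66 × 10.212 (sell USD at bid) = SEK 7,437,171.42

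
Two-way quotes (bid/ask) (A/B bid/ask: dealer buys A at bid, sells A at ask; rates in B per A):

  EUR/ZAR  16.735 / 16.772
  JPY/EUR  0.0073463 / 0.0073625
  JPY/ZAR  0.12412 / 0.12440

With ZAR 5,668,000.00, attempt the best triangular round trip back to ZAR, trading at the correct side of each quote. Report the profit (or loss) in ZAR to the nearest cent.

Best loop ZAR → EUR → JPY → ZAR:
ZAR 5,668,000.00 ÷ 16.772 (buy EUR at ask) = EUR 337,944.19
EUR 337,944.19 ÷ 0.0073625 (buy JPY at ask) = JPY 45,900,739
JPY 45,900,739 × 0.12412 (sell JPY at bid) = ZAR 5,697,199.76

Net profit: ZAR 29,199.76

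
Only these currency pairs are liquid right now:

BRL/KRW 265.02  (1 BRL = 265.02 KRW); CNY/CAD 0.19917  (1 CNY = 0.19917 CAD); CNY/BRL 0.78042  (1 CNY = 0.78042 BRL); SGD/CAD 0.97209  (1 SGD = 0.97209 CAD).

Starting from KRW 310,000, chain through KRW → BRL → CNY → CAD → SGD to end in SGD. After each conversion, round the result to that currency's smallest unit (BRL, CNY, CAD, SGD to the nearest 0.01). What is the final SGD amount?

SGD 307.09

KRW 310,000 ÷ 265.02 = BRL 1,169.72
BRL 1,169.72 ÷ 0.78042 = CNY 1,498.83
CNY 1,498.83 × 0.19917 = CAD 298.52
CAD 298.52 ÷ 0.97209 = SGD 307.09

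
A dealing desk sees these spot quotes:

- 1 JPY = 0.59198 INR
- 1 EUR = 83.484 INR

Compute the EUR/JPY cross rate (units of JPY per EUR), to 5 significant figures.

EUR/JPY = 141.03

1 EUR × 83.484 = 83.484 INR
83.484 INR ÷ 0.59198 = 141.025 JPY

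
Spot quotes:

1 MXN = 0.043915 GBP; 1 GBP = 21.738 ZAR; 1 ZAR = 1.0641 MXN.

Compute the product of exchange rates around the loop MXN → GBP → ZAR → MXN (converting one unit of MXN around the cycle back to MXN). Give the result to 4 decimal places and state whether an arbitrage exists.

Around MXN → GBP → ZAR → MXN: 1 × 0.043915 × 21.738 × 1.0641 = 1.015816
Product > 1; profitable direction is MXN → GBP → ZAR → MXN.

1.0158 (arbitrage exists)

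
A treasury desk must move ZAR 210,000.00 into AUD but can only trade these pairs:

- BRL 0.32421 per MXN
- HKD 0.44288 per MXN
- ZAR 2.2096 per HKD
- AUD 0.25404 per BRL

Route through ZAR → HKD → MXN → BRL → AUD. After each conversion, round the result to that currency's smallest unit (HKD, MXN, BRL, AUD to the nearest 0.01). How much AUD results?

AUD 17,674.54

ZAR 210,000.00 ÷ 2.2096 = HKD 95,039.83
HKD 95,039.83 ÷ 0.44288 = MXN 214,594.99
MXN 214,594.99 × 0.32421 = BRL 69,573.84
BRL 69,573.84 × 0.25404 = AUD 17,674.54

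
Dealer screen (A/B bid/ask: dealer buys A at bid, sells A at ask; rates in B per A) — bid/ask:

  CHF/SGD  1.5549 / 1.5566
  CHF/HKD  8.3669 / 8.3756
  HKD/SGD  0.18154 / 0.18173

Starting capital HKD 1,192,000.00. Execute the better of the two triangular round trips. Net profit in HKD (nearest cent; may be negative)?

Net profit: HKD 25,688.39

Best loop HKD → CHF → SGD → HKD:
HKD 1,192,000.00 ÷ 8.3756 (buy CHF at ask) = CHF 142,318.16
CHF 142,318.16 × 1.5549 (sell CHF at bid) = SGD 221,290.51
SGD 221,290.51 ÷ 0.18173 (buy HKD at ask) = HKD 1,217,688.39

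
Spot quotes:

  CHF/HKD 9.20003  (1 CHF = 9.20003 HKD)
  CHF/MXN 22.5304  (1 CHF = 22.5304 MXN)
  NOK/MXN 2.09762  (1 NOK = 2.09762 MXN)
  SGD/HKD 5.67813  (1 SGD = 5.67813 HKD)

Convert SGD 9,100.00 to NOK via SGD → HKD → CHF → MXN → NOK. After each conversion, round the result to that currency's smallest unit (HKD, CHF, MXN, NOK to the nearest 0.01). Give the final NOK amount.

NOK 60,325.28

SGD 9,100.00 × 5.67813 = HKD 51,670.98
HKD 51,670.98 ÷ 9.20003 = CHF 5,616.39
CHF 5,616.39 × 22.5304 = MXN 126,539.51
MXN 126,539.51 ÷ 2.09762 = NOK 60,325.28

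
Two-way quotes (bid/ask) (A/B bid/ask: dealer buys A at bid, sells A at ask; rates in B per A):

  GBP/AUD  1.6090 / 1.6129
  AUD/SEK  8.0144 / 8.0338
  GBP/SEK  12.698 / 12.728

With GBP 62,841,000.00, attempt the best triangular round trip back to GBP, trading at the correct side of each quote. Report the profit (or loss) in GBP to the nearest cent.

Best loop GBP → AUD → SEK → GBP:
GBP 62,841,000.00 × 1.6090 (sell GBP at bid) = AUD 101,111,169.00
AUD 101,111,169.00 × 8.0144 (sell AUD at bid) = SEK 810,345,352.83
SEK 810,345,352.83 ÷ 12.728 (buy GBP at ask) = GBP 63,666,353.93

Net profit: GBP 825,353.93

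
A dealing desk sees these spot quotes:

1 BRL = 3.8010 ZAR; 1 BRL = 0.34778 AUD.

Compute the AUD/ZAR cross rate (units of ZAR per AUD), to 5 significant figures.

AUD/ZAR = 10.929

1 AUD ÷ 0.34778 = 2.87538 BRL
2.87538 BRL × 3.8010 = 10.9293 ZAR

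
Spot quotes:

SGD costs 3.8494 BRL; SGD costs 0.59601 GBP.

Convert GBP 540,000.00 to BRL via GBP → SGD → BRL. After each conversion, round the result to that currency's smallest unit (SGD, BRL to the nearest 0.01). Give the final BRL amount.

BRL 3,487,652.90

GBP 540,000.00 ÷ 0.59601 = SGD 906,025.07
SGD 906,025.07 × 3.8494 = BRL 3,487,652.90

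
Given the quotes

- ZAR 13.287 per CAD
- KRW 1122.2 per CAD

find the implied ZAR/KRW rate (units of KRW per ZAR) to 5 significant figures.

1 ZAR ÷ 13.287 = 0.0752615 CAD
0.0752615 CAD × 1122.2 = 84.4585 KRW

ZAR/KRW = 84.458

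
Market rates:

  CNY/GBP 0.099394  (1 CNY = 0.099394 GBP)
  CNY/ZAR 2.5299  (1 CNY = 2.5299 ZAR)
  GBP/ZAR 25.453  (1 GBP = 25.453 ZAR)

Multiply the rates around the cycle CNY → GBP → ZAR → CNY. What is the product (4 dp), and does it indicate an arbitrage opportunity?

Around CNY → GBP → ZAR → CNY: 1 × 0.099394 × 25.453 ÷ 2.5299 = 0.999990
Product ≈ 1 (deviation 0.001%, within rounding noise).

1.0000 (no arbitrage)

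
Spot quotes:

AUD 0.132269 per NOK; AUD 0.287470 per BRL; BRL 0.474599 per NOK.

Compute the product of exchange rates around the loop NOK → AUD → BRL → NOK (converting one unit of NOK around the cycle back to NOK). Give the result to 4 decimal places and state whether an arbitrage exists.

0.9695 (arbitrage exists)

Around NOK → AUD → BRL → NOK: 1 × 0.132269 ÷ 0.287470 ÷ 0.474599 = 0.969480
Product < 1; profitable direction is NOK → BRL → AUD → NOK.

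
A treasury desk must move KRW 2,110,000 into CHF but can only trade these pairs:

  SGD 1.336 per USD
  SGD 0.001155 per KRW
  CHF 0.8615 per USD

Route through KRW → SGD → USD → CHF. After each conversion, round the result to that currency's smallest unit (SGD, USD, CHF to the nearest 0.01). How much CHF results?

KRW 2,110,000 × 0.001155 = SGD 2,437.05
SGD 2,437.05 ÷ 1.336 = USD 1,824.14
USD 1,824.14 × 0.8615 = CHF 1,571.50

CHF 1,571.50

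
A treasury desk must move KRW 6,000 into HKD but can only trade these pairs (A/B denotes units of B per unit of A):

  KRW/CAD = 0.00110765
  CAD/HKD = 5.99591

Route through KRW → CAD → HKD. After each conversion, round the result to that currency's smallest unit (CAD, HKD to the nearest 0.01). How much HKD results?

HKD 39.87

KRW 6,000 × 0.00110765 = CAD 6.65
CAD 6.65 × 5.99591 = HKD 39.87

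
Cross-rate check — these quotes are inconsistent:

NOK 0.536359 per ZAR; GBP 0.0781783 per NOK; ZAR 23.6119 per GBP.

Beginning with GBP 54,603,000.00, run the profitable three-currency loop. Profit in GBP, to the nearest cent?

Profit: GBP 546,778.73

Profitable loop is GBP → NOK → ZAR → GBP:
GBP 54,603,000.00 ÷ 0.0781783 = NOK 698,441,895.00
NOK 698,441,895.00 ÷ 0.536359 = ZAR 1,302,191,060.47
ZAR 1,302,191,060.47 ÷ 23.6119 = GBP 55,149,778.73
Profit = GBP 55,149,778.73 − GBP 54,603,000.00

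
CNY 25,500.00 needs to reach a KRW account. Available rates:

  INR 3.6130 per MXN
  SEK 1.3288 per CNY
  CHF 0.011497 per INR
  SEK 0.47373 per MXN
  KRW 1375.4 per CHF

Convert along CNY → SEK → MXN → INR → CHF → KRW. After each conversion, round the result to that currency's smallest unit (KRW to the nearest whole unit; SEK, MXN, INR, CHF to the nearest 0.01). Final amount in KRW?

CNY 25,500.00 × 1.3288 = SEK 33,884.40
SEK 33,884.40 ÷ 0.47373 = MXN 71,526.82
MXN 71,526.82 × 3.6130 = INR 258,426.40
INR 258,426.40 × 0.011497 = CHF 2,971.13
CHF 2,971.13 × 1375.4 = KRW 4,086,492

KRW 4,086,492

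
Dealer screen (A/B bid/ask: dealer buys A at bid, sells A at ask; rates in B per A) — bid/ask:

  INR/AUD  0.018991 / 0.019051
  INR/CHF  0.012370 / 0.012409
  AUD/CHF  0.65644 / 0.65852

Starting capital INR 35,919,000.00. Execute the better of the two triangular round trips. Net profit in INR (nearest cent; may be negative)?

Net profit: INR 166,300.25

Best loop INR → AUD → CHF → INR:
INR 35,919,000.00 × 0.018991 (sell INR at bid) = AUD 682,137.73
AUD 682,137.73 × 0.65644 (sell AUD at bid) = CHF 447,782.49
CHF 447,782.49 ÷ 0.012409 (buy INR at ask) = INR 36,085,300.25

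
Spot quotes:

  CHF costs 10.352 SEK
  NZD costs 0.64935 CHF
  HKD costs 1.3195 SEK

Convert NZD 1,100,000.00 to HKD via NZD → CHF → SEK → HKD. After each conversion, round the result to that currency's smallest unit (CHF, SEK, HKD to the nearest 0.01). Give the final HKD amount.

NZD 1,100,000.00 × 0.64935 = CHF 714,285.00
CHF 714,285.00 × 10.352 = SEK 7,394,278.32
SEK 7,394,278.32 ÷ 1.3195 = HKD 5,603,848.67

HKD 5,603,848.67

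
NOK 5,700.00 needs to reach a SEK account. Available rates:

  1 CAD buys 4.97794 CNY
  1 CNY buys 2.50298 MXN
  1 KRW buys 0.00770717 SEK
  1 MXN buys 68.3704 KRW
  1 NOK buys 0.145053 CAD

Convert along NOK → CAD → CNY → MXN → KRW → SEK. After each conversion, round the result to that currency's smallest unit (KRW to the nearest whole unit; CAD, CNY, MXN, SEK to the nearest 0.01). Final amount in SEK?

NOK 5,700.00 × 0.145053 = CAD 826.80
CAD 826.80 × 4.97794 = CNY 4,115.76
CNY 4,115.76 × 2.50298 = MXN 10,301.66
MXN 10,301.66 × 68.3704 = KRW 704,329
KRW 704,329 × 0.00770717 = SEK 5,428.38

SEK 5,428.38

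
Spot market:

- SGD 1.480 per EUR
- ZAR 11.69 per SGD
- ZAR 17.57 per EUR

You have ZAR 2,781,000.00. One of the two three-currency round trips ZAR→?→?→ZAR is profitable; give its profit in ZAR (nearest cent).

Profitable loop is ZAR → SGD → EUR → ZAR:
ZAR 2,781,000.00 ÷ 11.69 = SGD 237,895.64
SGD 237,895.64 ÷ 1.480 = EUR 160,740.30
EUR 160,740.30 × 17.57 = ZAR 2,824,206.99
Profit = ZAR 2,824,206.99 − ZAR 2,781,000.00

Profit: ZAR 43,206.99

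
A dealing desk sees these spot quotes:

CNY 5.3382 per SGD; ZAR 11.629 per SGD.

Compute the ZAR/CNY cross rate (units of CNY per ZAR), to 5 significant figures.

1 ZAR ÷ 11.629 = 0.0859919 SGD
0.0859919 SGD × 5.3382 = 0.459042 CNY

ZAR/CNY = 0.45904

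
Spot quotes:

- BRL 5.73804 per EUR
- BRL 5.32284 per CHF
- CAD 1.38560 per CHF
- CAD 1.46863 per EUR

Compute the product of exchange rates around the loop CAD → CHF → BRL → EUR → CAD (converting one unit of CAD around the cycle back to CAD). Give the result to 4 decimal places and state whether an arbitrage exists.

0.9832 (arbitrage exists)

Around CAD → CHF → BRL → EUR → CAD: 1 ÷ 1.38560 × 5.32284 ÷ 5.73804 × 1.46863 = 0.983228
Product < 1; profitable direction is CAD → EUR → BRL → CHF → CAD.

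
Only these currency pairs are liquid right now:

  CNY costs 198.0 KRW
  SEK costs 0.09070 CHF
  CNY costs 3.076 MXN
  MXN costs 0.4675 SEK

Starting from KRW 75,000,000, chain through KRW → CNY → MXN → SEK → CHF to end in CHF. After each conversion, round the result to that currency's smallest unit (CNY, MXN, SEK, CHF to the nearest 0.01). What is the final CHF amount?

CHF 49,405.05

KRW 75,000,000 ÷ 198.0 = CNY 378,787.88
CNY 378,787.88 × 3.076 = MXN 1,165,151.52
MXN 1,165,151.52 × 0.4675 = SEK 544,708.34
SEK 544,708.34 × 0.09070 = CHF 49,405.05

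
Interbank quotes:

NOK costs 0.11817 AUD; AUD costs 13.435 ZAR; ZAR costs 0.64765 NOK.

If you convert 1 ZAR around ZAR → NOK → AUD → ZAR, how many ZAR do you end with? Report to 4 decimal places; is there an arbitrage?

1.0282 (arbitrage exists)

Around ZAR → NOK → AUD → ZAR: 1 × 0.64765 × 0.11817 × 13.435 = 1.028218
Product > 1; profitable direction is ZAR → NOK → AUD → ZAR.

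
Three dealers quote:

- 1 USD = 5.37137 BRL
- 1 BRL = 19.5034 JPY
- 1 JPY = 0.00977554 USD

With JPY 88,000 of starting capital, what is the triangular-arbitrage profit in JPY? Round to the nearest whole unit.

Profit: JPY 2,120

Profitable loop is JPY → USD → BRL → JPY:
JPY 88,000 × 0.00977554 = USD 860.25
USD 860.25 × 5.37137 = BRL 4,620.71
BRL 4,620.71 × 19.5034 = JPY 90,120
Profit = JPY 90,120 − JPY 88,000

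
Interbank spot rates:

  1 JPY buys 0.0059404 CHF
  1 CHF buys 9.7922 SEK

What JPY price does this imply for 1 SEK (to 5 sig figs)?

1 SEK ÷ 9.7922 = 0.102122 CHF
0.102122 CHF ÷ 0.0059404 = 17.1911 JPY

SEK/JPY = 17.191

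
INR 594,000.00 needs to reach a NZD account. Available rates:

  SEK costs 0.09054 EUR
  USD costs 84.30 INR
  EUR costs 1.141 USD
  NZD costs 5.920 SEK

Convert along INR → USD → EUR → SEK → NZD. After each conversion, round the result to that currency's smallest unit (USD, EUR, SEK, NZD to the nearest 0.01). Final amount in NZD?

INR 594,000.00 ÷ 84.30 = USD 7,046.26
USD 7,046.26 ÷ 1.141 = EUR 6,175.51
EUR 6,175.51 ÷ 0.09054 = SEK 68,207.53
SEK 68,207.53 ÷ 5.920 = NZD 11,521.54

NZD 11,521.54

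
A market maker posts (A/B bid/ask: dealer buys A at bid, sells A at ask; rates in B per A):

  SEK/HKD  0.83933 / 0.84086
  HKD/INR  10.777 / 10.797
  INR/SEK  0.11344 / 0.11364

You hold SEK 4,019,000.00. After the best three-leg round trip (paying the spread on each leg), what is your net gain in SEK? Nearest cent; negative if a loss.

Net profit: SEK 104,963.88

Best loop SEK → HKD → INR → SEK:
SEK 4,019,000.00 × 0.83933 (sell SEK at bid) = HKD 3,373,267.27
HKD 3,373,267.27 × 10.777 (sell HKD at bid) = INR 36,353,701.37
INR 36,353,701.37 × 0.11344 (sell INR at bid) = SEK 4,123,963.88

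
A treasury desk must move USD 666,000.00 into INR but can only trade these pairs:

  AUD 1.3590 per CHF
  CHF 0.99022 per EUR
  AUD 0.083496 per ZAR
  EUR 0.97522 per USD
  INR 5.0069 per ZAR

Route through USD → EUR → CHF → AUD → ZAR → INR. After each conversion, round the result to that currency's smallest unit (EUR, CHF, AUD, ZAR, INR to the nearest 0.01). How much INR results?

INR 52,412,059.02

USD 666,000.00 × 0.97522 = EUR 649,496.52
EUR 649,496.52 × 0.99022 = CHF 643,144.44
CHF 643,144.44 × 1.3590 = AUD 874,033.29
AUD 874,033.29 ÷ 0.083496 = ZAR 10,467,966.01
ZAR 10,467,966.01 × 5.0069 = INR 52,412,059.02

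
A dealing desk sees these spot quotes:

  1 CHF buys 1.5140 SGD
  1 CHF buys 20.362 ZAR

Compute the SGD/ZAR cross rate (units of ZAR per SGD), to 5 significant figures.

1 SGD ÷ 1.5140 = 0.660502 CHF
0.660502 CHF × 20.362 = 13.4491 ZAR

SGD/ZAR = 13.449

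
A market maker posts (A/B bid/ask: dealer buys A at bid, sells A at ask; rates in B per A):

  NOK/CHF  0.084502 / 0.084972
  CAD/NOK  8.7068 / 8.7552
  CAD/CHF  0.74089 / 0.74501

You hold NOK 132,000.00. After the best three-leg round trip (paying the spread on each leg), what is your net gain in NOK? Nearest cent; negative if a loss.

Best loop NOK → CAD → CHF → NOK:
NOK 132,000.00 ÷ 8.7552 (buy CAD at ask) = CAD 15,076.75
CAD 15,076.75 × 0.74089 (sell CAD at bid) = CHF 11,170.22
CHF 11,170.22 ÷ 0.084972 (buy NOK at ask) = NOK 131,457.62

Net result: NOK -542.38 (no profitable arbitrage after spreads)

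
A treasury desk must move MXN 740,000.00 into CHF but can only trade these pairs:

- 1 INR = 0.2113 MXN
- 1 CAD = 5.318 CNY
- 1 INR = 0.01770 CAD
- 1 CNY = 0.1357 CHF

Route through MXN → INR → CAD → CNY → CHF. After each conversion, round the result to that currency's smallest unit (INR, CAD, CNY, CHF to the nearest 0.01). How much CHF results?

CHF 44,733.59

MXN 740,000.00 ÷ 0.2113 = INR 3,502,129.67
INR 3,502,129.67 × 0.01770 = CAD 61,987.70
CAD 61,987.70 × 5.318 = CNY 329,650.59
CNY 329,650.59 × 0.1357 = CHF 44,733.59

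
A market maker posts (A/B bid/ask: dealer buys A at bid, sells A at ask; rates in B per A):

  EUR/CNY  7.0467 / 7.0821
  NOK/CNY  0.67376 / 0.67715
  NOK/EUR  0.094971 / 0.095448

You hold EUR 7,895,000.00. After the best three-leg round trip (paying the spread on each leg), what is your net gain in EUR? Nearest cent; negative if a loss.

Net result: EUR -25,838.27 (no profitable arbitrage after spreads)

Best loop EUR → NOK → CNY → EUR:
EUR 7,895,000.00 ÷ 0.095448 (buy NOK at ask) = NOK 82,715,195.71
NOK 82,715,195.71 × 0.67376 (sell NOK at bid) = CNY 55,730,190.26
CNY 55,730,190.26 ÷ 7.0821 (buy EUR at ask) = EUR 7,869,161.73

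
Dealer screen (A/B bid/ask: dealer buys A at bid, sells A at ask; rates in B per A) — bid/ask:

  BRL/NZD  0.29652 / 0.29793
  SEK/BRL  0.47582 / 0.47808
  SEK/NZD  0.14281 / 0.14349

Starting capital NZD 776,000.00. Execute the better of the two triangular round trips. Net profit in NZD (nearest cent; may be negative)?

Best loop NZD → BRL → SEK → NZD:
NZD 776,000.00 ÷ 0.29793 (buy BRL at ask) = BRL 2,604,638.67
BRL 2,604,638.67 ÷ 0.47808 (buy SEK at ask) = SEK 5,448,123.06
SEK 5,448,123.06 × 0.14281 (sell SEK at bid) = NZD 778,046.45

Net profit: NZD 2,046.45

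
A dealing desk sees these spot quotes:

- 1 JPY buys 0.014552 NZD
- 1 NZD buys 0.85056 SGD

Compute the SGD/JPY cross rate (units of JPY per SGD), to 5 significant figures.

1 SGD ÷ 0.85056 = 1.1757 NZD
1.1757 NZD ÷ 0.014552 = 80.7927 JPY

SGD/JPY = 80.793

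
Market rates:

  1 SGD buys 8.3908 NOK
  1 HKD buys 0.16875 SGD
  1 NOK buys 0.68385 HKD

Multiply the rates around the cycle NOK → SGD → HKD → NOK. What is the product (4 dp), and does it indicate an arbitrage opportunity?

Around NOK → SGD → HKD → NOK: 1 ÷ 8.3908 ÷ 0.16875 ÷ 0.68385 = 1.032742
Product > 1; profitable direction is NOK → SGD → HKD → NOK.

1.0327 (arbitrage exists)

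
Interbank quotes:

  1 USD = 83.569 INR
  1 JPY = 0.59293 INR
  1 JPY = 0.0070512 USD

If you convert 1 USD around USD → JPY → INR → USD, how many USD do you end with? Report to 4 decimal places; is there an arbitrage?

Around USD → JPY → INR → USD: 1 ÷ 0.0070512 × 0.59293 ÷ 83.569 = 1.006225
Product > 1; profitable direction is USD → JPY → INR → USD.

1.0062 (arbitrage exists)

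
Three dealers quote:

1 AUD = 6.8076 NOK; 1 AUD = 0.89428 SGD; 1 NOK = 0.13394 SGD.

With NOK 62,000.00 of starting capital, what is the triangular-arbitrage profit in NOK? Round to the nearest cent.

Profitable loop is NOK → SGD → AUD → NOK:
NOK 62,000.00 × 0.13394 = SGD 8,304.28
SGD 8,304.28 ÷ 0.89428 = AUD 9,286.00
AUD 9,286.00 × 6.8076 = NOK 63,215.34
Profit = NOK 63,215.34 − NOK 62,000.00

Profit: NOK 1,215.34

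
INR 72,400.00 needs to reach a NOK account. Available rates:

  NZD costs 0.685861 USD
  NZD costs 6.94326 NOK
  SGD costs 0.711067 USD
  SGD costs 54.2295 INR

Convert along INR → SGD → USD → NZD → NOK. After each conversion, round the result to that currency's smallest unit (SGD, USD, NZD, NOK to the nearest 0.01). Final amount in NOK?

INR 72,400.00 ÷ 54.2295 = SGD 1,335.07
SGD 1,335.07 × 0.711067 = USD 949.32
USD 949.32 ÷ 0.685861 = NZD 1,384.13
NZD 1,384.13 × 6.94326 = NOK 9,610.37

NOK 9,610.37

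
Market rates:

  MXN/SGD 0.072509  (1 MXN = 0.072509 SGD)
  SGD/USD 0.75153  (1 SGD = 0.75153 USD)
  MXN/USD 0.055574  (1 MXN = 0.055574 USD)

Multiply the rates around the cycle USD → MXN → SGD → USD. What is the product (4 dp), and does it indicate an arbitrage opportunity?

0.9805 (arbitrage exists)

Around USD → MXN → SGD → USD: 1 ÷ 0.055574 × 0.072509 × 0.75153 = 0.980543
Product < 1; profitable direction is USD → SGD → MXN → USD.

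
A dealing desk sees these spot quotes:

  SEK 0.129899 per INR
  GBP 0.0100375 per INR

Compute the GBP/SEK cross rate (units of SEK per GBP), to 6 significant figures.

1 GBP ÷ 0.0100375 = 99.6264 INR
99.6264 INR × 0.129899 = 12.9414 SEK

GBP/SEK = 12.9414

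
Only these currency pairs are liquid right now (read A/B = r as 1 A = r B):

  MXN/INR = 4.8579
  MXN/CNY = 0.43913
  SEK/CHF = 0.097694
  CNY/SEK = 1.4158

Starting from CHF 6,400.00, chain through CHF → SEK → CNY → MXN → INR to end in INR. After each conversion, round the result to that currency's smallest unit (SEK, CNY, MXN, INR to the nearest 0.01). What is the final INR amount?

CHF 6,400.00 ÷ 0.097694 = SEK 65,510.68
SEK 65,510.68 ÷ 1.4158 = CNY 46,271.14
CNY 46,271.14 ÷ 0.43913 = MXN 105,370.03
MXN 105,370.03 × 4.8579 = INR 511,877.07

INR 511,877.07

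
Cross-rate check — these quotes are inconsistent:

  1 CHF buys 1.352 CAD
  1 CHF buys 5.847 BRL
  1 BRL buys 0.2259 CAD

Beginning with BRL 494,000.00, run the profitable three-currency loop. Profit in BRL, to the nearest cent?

Profit: BRL 11,655.01

Profitable loop is BRL → CHF → CAD → BRL:
BRL 494,000.00 ÷ 5.847 = CHF 84,487.77
CHF 84,487.77 × 1.352 = CAD 114,227.47
CAD 114,227.47 ÷ 0.2259 = BRL 505,655.01
Profit = BRL 505,655.01 − BRL 494,000.00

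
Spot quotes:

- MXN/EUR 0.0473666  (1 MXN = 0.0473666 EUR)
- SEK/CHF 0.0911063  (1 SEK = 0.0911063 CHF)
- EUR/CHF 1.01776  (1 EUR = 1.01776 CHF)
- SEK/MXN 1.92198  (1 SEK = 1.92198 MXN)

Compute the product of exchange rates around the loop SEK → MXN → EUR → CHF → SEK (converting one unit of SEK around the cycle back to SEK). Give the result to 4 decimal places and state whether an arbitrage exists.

1.0170 (arbitrage exists)

Around SEK → MXN → EUR → CHF → SEK: 1 × 1.92198 × 0.0473666 × 1.01776 ÷ 0.0911063 = 1.016993
Product > 1; profitable direction is SEK → MXN → EUR → CHF → SEK.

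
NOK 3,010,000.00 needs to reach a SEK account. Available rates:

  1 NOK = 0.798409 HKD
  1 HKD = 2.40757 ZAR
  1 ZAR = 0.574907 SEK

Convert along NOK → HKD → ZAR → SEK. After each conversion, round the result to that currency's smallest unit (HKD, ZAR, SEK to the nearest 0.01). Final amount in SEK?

SEK 3,326,353.79

NOK 3,010,000.00 × 0.798409 = HKD 2,403,211.09
HKD 2,403,211.09 × 2.40757 = ZAR 5,785,898.92
ZAR 5,785,898.92 × 0.574907 = SEK 3,326,353.79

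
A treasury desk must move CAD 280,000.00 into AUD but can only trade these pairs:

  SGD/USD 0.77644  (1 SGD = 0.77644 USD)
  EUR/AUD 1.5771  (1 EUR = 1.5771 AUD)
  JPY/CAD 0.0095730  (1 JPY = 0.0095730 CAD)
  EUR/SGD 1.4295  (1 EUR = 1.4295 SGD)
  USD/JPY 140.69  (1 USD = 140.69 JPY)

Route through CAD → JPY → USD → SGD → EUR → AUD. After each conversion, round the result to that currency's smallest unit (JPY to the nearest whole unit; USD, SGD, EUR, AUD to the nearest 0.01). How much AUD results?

CAD 280,000.00 ÷ 0.0095730 = JPY 29,248,929
JPY 29,248,929 ÷ 140.69 = USD 207,896.29
USD 207,896.29 ÷ 0.77644 = SGD 267,755.77
SGD 267,755.77 ÷ 1.4295 = EUR 187,307.29
EUR 187,307.29 × 1.5771 = AUD 295,402.33

AUD 295,402.33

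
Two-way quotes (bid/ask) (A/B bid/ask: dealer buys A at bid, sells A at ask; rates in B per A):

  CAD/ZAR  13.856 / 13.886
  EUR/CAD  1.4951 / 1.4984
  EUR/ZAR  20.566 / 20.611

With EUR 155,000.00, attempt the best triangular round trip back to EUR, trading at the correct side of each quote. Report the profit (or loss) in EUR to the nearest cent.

Best loop EUR → CAD → ZAR → EUR:
EUR 155,000.00 × 1.4951 (sell EUR at bid) = CAD 231,740.50
CAD 231,740.50 × 13.856 (sell CAD at bid) = ZAR 3,210,996.37
ZAR 3,210,996.37 ÷ 20.611 (buy EUR at ask) = EUR 155,790.42

Net profit: EUR 790.42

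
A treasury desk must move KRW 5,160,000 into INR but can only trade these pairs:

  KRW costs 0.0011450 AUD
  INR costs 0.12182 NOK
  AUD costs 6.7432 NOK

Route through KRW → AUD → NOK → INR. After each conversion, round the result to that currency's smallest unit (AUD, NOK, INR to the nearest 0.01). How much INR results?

KRW 5,160,000 × 0.0011450 = AUD 5,908.20
AUD 5,908.20 × 6.7432 = NOK 39,840.17
NOK 39,840.17 ÷ 0.12182 = INR 327,041.29

INR 327,041.29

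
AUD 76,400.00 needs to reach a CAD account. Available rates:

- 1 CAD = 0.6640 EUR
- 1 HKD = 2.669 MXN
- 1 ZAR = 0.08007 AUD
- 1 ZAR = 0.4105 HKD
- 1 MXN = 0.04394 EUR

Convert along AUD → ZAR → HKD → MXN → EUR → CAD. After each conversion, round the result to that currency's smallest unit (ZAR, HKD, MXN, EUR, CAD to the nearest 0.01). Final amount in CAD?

CAD 69,179.47

AUD 76,400.00 ÷ 0.08007 = ZAR 954,165.11
ZAR 954,165.11 × 0.4105 = HKD 391,684.78
HKD 391,684.78 × 2.669 = MXN 1,045,406.68
MXN 1,045,406.68 × 0.04394 = EUR 45,935.17
EUR 45,935.17 ÷ 0.6640 = CAD 69,179.47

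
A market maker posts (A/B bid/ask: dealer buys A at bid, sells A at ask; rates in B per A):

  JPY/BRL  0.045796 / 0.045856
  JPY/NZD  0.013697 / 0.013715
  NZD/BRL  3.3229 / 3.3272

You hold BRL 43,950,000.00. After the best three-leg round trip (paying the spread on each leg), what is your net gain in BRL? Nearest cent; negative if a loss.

Net profit: BRL 157,425.25

Best loop BRL → NZD → JPY → BRL:
BRL 43,950,000.00 ÷ 3.3272 (buy NZD at ask) = NZD 13,209,305.12
NZD 13,209,305.12 ÷ 0.013715 (buy JPY at ask) = JPY 963,128,336
JPY 963,128,336 × 0.045796 (sell JPY at bid) = BRL 44,107,425.25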